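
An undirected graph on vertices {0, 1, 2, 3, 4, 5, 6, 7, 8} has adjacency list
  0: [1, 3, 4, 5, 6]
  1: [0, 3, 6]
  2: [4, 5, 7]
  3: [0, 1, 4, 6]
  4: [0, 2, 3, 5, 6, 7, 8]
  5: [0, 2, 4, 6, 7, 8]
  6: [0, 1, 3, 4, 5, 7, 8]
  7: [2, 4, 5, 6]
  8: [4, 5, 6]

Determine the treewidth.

A width-3 tree decomposition is:
Bags: B1 = {0, 4, 5, 6}  B2 = {4, 5, 6, 7}  B3 = {0, 3, 4, 6}  B4 = {4, 5, 6, 8}  B5 = {2, 4, 5, 7}  B6 = {0, 1, 3, 6}
Tree: B1–B2, B1–B3, B2–B4, B2–B5, B3–B6
The largest bag has 4 vertices, giving width 3; this decomposition certifies tw(G) ≤ 3. Conversely, {0, 1, 3, 6} is a clique of size 4, and the vertices of any clique must share a bag in every tree decomposition; so some bag has ≥ 4 vertices and tw(G) ≥ 3. The upper and lower bounds meet at 3, so that is the treewidth.

3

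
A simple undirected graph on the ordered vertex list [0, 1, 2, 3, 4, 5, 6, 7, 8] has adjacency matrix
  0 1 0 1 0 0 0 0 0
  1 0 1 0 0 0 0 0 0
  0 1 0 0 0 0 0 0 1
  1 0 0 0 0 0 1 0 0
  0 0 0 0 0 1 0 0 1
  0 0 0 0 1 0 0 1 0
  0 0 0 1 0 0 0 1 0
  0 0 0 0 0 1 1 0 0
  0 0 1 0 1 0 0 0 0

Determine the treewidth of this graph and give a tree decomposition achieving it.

Treewidth 2.
One such decomposition:
Bags: B1 = {4, 5, 7}  B2 = {4, 7, 8}  B3 = {2, 7, 8}  B4 = {1, 2, 7}  B5 = {0, 1, 7}  B6 = {0, 3, 7}  B7 = {3, 6, 7}
Tree: B1–B2, B2–B3, B3–B4, B4–B5, B5–B6, B6–B7

The largest bag has 3 vertices, giving width 2; this decomposition certifies tw(G) ≤ 2. Since 7–5–4–8–2–1–0–3–6–7 is a cycle in G, G is not acyclic. Forests are exactly the graphs of treewidth ≤ 1, so tw(G) ≥ 2. Therefore the treewidth is 2.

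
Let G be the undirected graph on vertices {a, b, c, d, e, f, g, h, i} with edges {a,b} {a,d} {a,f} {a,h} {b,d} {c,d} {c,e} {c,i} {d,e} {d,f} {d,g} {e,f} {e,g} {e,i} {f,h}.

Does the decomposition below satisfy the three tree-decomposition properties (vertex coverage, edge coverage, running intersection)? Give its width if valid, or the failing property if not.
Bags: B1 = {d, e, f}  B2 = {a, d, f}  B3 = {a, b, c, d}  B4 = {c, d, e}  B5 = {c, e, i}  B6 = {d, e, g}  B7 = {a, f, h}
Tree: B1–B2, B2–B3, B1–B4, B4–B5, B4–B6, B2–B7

A tree decomposition must satisfy three properties: every vertex lies in some bag; for every edge, both endpoints lie together in some bag; and for every vertex, the bags containing it form a connected subtree. Here bags containing vertex c are not connected in the tree, so the decomposition is invalid.

No — bags containing vertex c are not connected in the tree.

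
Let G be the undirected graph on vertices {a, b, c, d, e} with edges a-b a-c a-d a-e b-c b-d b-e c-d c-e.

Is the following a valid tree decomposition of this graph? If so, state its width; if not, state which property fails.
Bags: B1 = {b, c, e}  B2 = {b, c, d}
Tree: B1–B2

No — vertex a appears in no bag.

A tree decomposition must satisfy three properties: every vertex lies in some bag; for every edge, both endpoints lie together in some bag; and for every vertex, the bags containing it form a connected subtree. Here vertex a appears in no bag, so the decomposition is invalid.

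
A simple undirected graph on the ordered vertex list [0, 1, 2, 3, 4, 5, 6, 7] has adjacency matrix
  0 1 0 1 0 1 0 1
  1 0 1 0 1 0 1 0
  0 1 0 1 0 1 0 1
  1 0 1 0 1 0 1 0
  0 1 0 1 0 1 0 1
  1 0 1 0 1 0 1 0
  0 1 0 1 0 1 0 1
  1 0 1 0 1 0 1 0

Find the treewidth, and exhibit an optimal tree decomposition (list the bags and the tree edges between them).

The largest bag has 5 vertices, giving width 4; this decomposition certifies tw(G) ≤ 4. For the lower bound: the 5 vertex sets {2,7}, {0,1}, {5,6}, {3}, {4} are disjoint, each induces a connected subgraph, and every pair is joined by at least one edge of G. Contracting each set to a single vertex therefore yields K_{5} as a minor, and since treewidth is minor-monotone, tw(G) ≥ tw(K_{5}) = 4. Combining the bounds, tw(G) = 4.

Treewidth 4.
One such decomposition:
Bags: B1 = {1, 2, 3, 5, 7}  B2 = {0, 1, 3, 5, 7}  B3 = {1, 3, 5, 6, 7}  B4 = {1, 3, 4, 5, 7}
Tree: B1–B2, B2–B3, B3–B4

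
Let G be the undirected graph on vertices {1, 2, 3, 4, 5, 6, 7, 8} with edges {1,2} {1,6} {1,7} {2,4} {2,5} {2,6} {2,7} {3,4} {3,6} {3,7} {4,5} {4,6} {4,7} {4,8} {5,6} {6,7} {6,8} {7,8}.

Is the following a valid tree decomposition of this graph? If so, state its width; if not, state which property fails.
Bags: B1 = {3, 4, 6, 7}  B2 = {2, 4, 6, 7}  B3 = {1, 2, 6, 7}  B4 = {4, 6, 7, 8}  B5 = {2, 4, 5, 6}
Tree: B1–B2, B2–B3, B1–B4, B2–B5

Every vertex of G appears in some bag (union = {1, 2, 3, 4, 5, 6, 7, 8}); every edge is covered by a bag; and for each vertex v the set of bags containing v is connected in the bag tree. The decomposition is therefore valid. The largest bag has 4 vertices, so the width is 3.

Yes; width 3.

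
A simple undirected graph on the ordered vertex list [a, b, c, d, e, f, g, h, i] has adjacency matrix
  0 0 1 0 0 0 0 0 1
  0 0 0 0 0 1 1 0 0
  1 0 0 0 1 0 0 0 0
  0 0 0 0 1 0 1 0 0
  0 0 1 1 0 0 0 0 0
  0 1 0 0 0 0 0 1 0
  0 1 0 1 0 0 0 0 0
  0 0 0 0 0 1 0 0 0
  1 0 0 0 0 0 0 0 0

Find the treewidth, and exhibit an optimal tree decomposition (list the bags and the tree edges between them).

Treewidth 1.
One such decomposition:
Bags: B1 = {a, i}  B2 = {a, c}  B3 = {c, e}  B4 = {d, e}  B5 = {d, g}  B6 = {b, g}  B7 = {b, f}  B8 = {f, h}
Tree: B1–B2, B2–B3, B3–B4, B4–B5, B5–B6, B6–B7, B7–B8

Each bag holds 2 vertices, so the decomposition has width 1, which upper-bounds the treewidth. Any graph with an edge has treewidth ≥ 1, and G has the edge i–a. Combining the bounds, tw(G) = 1.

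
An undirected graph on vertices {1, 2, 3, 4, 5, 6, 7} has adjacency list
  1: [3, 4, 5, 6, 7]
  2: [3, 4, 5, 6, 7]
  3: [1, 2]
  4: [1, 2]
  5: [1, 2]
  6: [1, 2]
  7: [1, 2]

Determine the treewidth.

2

A width-2 tree decomposition is:
Bags: B1 = {1, 2, 3}  B2 = {1, 2, 5}  B3 = {1, 2, 4}  B4 = {1, 2, 6}  B5 = {1, 2, 7}
Tree: B1–B2, B2–B3, B3–B4, B4–B5
Every bag has size at most 3, so the width is 3 − 1 = 2 and tw(G) ≤ 2. For the lower bound, G contains the cycle 2–3–1–5–2, so G is not a forest; only forests have treewidth ≤ 1, hence tw(G) ≥ 2. Combining the bounds, tw(G) = 2.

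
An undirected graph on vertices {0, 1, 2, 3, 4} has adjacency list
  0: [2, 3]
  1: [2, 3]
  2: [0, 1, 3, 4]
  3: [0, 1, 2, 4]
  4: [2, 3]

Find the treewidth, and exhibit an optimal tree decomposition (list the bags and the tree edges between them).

Treewidth 2.
One such decomposition:
Bags: B1 = {1, 2, 3}  B2 = {2, 3, 4}  B3 = {0, 2, 3}
Tree: B1–B2, B1–B3

The largest bag has 3 vertices, giving width 2; this decomposition certifies tw(G) ≤ 2. On the other hand G contains the 3-clique {0, 2, 3}. A clique must lie in a single bag of any decomposition, so no decomposition can have width below 2. Therefore the treewidth is 2.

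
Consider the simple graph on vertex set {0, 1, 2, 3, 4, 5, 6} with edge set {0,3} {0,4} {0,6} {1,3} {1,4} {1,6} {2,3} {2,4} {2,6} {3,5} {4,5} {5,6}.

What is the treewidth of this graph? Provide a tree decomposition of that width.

The largest bag has 4 vertices, giving width 3; this decomposition certifies tw(G) ≤ 3. For the lower bound: the 4 vertex sets {1,6}, {0,3}, {4}, {5} are disjoint, each induces a connected subgraph, and every pair is joined by at least one edge of G. Contracting each set to a single vertex therefore yields K_{4} as a minor, and since treewidth is minor-monotone, tw(G) ≥ tw(K_{4}) = 3. The upper and lower bounds meet at 3, so that is the treewidth.

Treewidth 3.
One optimal decomposition is:
Bags: B1 = {1, 3, 4, 6}  B2 = {0, 3, 4, 6}  B3 = {3, 4, 5, 6}  B4 = {2, 3, 4, 6}
Tree: B1–B2, B2–B3, B3–B4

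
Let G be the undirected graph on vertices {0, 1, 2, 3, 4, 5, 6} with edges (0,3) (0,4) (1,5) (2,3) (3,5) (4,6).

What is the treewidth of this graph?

A width-1 tree decomposition is:
Bags: B1 = {0, 3}  B2 = {3, 5}  B3 = {2, 3}  B4 = {0, 4}  B5 = {4, 6}  B6 = {1, 5}
Tree: B1–B2, B2–B3, B1–B4, B4–B5, B2–B6
Each bag holds 2 vertices, so the decomposition has width 1, which upper-bounds the treewidth. G has an edge, so its treewidth is at least 1. Hence tw(G) = 1 exactly.

1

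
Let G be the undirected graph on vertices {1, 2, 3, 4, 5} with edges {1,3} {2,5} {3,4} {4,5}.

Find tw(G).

1

A width-1 tree decomposition is:
Bags: B1 = {1, 3}  B2 = {3, 4}  B3 = {4, 5}  B4 = {2, 5}
Tree: B1–B2, B2–B3, B3–B4
The largest bag has 2 vertices, giving width 1; this decomposition certifies tw(G) ≤ 1. G has an edge, so its treewidth is at least 1. Combining the bounds, tw(G) = 1.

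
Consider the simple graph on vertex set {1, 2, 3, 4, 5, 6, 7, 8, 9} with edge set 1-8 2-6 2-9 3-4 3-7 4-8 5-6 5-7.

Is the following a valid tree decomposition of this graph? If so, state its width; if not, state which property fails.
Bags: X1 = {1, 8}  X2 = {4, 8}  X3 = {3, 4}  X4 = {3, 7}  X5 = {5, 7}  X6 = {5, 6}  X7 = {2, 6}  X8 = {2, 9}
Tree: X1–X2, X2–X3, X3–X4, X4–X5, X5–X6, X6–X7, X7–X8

Checking the three conditions: (i) the bags cover all of {1, 2, 3, 4, 5, 6, 7, 8, 9}; (ii) for each edge, some bag contains both endpoints; (iii) the bags containing any fixed vertex form a subtree. All hold, so the decomposition is valid with width 2 − 1 = 1.

Yes; width 1.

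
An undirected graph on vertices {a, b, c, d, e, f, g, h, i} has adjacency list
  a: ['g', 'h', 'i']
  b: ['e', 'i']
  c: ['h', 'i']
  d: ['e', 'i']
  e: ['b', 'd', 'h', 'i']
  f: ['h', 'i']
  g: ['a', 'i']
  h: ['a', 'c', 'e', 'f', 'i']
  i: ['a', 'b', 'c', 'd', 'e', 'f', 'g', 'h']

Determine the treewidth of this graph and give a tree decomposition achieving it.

Treewidth 2.
One such decomposition:
Bags: B1 = {f, h, i}  B2 = {a, h, i}  B3 = {a, g, i}  B4 = {c, h, i}  B5 = {e, h, i}  B6 = {d, e, i}  B7 = {b, e, i}
Tree: B1–B2, B2–B3, B2–B4, B1–B5, B5–B6, B6–B7

The largest bag has 3 vertices, giving width 2; this decomposition certifies tw(G) ≤ 2. Conversely, {d, e, i} is a clique of size 3, and the vertices of any clique must share a bag in every tree decomposition; so some bag has ≥ 3 vertices and tw(G) ≥ 2. Hence tw(G) = 2 exactly.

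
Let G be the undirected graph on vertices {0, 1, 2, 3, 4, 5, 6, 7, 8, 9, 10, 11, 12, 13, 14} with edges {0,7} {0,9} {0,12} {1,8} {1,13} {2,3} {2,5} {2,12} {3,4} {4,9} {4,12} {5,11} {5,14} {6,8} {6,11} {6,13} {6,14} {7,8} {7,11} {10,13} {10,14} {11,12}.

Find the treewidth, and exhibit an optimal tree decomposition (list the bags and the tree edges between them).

The largest bag has 4 vertices, giving width 3; this decomposition certifies tw(G) ≤ 3. For the lower bound: the 4 vertex sets {3,4,9}, {2}, {12}, {0,5,7,11} are disjoint, each induces a connected subgraph, and every pair is joined by at least one edge of G. Contracting each set to a single vertex therefore yields K_{4} as a minor, and since treewidth is minor-monotone, tw(G) ≥ tw(K_{4}) = 3. Therefore the treewidth is 3.

Treewidth 3.
One optimal decomposition is:
Bags: B1 = {2, 3, 4, 9}  B2 = {2, 4, 9, 12}  B3 = {0, 2, 9, 12}  B4 = {0, 2, 5, 12}  B5 = {0, 5, 11, 12}  B6 = {0, 5, 7, 11}  B7 = {5, 7, 11, 14}  B8 = {6, 7, 11, 14}  B9 = {6, 7, 8, 14}  B10 = {6, 8, 10, 14}  B11 = {6, 8, 10, 13}  B12 = {1, 8, 10, 13}
Tree: B1–B2, B2–B3, B3–B4, B4–B5, B5–B6, B6–B7, B7–B8, B8–B9, B9–B10, B10–B11, B11–B12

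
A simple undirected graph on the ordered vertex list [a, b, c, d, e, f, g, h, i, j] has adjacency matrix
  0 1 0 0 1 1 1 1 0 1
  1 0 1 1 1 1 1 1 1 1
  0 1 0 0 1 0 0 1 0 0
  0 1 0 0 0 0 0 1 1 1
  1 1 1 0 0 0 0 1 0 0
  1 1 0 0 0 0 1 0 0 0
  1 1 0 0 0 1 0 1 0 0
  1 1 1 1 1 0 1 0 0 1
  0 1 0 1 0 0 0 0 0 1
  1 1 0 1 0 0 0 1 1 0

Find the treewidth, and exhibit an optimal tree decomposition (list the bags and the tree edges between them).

Every bag has size at most 4, so the width is 4 − 1 = 3 and tw(G) ≤ 3. On the other hand G contains the 4-clique {b, d, h, j}. A clique must lie in a single bag of any decomposition, so no decomposition can have width below 3. Therefore the treewidth is 3.

Treewidth 3.
One optimal decomposition is:
Bags: B1 = {a, b, g, h}  B2 = {a, b, e, h}  B3 = {a, b, f, g}  B4 = {a, b, h, j}  B5 = {b, c, e, h}  B6 = {b, d, h, j}  B7 = {b, d, i, j}
Tree: B1–B2, B1–B3, B1–B4, B2–B5, B4–B6, B6–B7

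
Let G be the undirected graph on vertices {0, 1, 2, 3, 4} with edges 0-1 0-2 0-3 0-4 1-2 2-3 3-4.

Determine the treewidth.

2

A width-2 tree decomposition is:
Bags: B1 = {0, 1, 2}  B2 = {0, 2, 3}  B3 = {0, 3, 4}
Tree: B1–B2, B2–B3
Every bag has size at most 3, so the width is 3 − 1 = 2 and tw(G) ≤ 2. For the lower bound, the 3 vertices {0, 1, 2} are pairwise adjacent, and any tree decomposition puts a clique entirely inside one bag — forcing width ≥ 2. Therefore the treewidth is 2.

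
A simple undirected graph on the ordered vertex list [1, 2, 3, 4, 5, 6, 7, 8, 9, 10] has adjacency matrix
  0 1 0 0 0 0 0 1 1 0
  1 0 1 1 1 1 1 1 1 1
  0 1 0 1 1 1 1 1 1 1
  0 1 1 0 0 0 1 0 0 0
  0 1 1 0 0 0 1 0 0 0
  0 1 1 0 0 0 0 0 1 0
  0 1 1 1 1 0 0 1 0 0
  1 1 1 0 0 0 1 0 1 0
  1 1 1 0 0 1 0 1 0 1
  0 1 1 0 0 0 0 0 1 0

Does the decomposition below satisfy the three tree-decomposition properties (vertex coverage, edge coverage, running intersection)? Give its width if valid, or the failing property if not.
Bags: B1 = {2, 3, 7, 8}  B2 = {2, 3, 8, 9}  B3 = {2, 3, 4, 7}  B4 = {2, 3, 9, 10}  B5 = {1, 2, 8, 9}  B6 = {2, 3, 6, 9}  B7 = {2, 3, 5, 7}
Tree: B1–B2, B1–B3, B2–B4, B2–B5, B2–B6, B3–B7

Yes; width 3.

Vertex coverage: the bags together contain {1, 2, 3, 4, 5, 6, 7, 8, 9, 10}, the full vertex set. Edge coverage: each edge of G has both endpoints in at least one bag. Running intersection: for every vertex, the bags containing it form a connected subtree. All three properties hold, so this is a valid tree decomposition of width max|bag| − 1 = 3, and hence tw(G) ≤ 3.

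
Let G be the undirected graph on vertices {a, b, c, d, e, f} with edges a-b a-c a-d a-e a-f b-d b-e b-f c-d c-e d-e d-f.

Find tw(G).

3

A width-3 tree decomposition is:
Bags: B1 = {a, b, d, f}  B2 = {a, b, d, e}  B3 = {a, c, d, e}
Tree: B1–B2, B2–B3
The largest bag has 4 vertices, giving width 3; this decomposition certifies tw(G) ≤ 3. On the other hand G contains the 4-clique {a, c, d, e}. A clique must lie in a single bag of any decomposition, so no decomposition can have width below 3. Therefore the treewidth is 3.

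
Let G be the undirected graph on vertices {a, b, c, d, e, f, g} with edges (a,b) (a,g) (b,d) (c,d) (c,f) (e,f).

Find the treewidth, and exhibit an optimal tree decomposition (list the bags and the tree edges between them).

Every bag has size at most 2, so the width is 2 − 1 = 1 and tw(G) ≤ 1. Since G has at least one edge (e.g. e–f), it is not an edgeless graph, so tw(G) ≥ 1. Hence tw(G) = 1 exactly.

Treewidth 1.
Bags: B1 = {e, f}  B2 = {c, f}  B3 = {c, d}  B4 = {b, d}  B5 = {a, b}  B6 = {a, g}
Tree: B1–B2, B2–B3, B3–B4, B4–B5, B5–B6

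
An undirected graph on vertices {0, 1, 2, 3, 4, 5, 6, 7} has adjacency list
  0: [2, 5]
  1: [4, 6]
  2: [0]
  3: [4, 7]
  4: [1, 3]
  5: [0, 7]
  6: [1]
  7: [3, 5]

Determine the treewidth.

A width-1 tree decomposition is:
Bags: B1 = {1, 6}  B2 = {1, 4}  B3 = {3, 4}  B4 = {3, 7}  B5 = {5, 7}  B6 = {0, 5}  B7 = {0, 2}
Tree: B1–B2, B2–B3, B3–B4, B4–B5, B5–B6, B6–B7
Every bag has size at most 2, so the width is 2 − 1 = 1 and tw(G) ≤ 1. G has an edge, so its treewidth is at least 1. Therefore the treewidth is 1.

1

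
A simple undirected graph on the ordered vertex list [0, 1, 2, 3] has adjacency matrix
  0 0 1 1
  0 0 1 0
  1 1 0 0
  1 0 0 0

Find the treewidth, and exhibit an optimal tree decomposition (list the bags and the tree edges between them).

Every bag has size at most 2, so the width is 2 − 1 = 1 and tw(G) ≤ 1. Any graph with an edge has treewidth ≥ 1, and G has the edge 1–2. Combining the bounds, tw(G) = 1.

Treewidth 1.
One optimal decomposition is:
Bags: B1 = {1, 2}  B2 = {0, 2}  B3 = {0, 3}
Tree: B1–B2, B2–B3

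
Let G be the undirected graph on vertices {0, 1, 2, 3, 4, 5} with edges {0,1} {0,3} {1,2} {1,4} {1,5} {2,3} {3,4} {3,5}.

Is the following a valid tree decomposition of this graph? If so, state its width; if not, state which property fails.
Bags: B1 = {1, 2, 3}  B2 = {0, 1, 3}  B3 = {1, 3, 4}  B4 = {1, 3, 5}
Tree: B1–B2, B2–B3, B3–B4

Vertex coverage: the bags together contain {0, 1, 2, 3, 4, 5}, the full vertex set. Edge coverage: each edge of G has both endpoints in at least one bag. Running intersection: for every vertex, the bags containing it form a connected subtree. All three properties hold, so this is a valid tree decomposition of width max|bag| − 1 = 2, and hence tw(G) ≤ 2.

Yes; width 2.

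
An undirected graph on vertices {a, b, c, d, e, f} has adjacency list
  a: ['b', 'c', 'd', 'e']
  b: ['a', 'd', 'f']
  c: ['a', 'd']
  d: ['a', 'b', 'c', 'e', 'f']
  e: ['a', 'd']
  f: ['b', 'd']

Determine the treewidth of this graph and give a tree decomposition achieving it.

The largest bag has 3 vertices, giving width 2; this decomposition certifies tw(G) ≤ 2. For the lower bound, the 3 vertices {a, d, e} are pairwise adjacent, and any tree decomposition puts a clique entirely inside one bag — forcing width ≥ 2. The upper and lower bounds meet at 2, so that is the treewidth.

Treewidth 2.
One optimal decomposition is:
Bags: B1 = {a, b, d}  B2 = {b, d, f}  B3 = {a, c, d}  B4 = {a, d, e}
Tree: B1–B2, B1–B3, B3–B4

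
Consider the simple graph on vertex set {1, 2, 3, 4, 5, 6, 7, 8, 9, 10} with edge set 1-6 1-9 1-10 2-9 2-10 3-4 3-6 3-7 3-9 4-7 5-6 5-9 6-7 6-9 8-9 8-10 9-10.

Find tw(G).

A width-2 tree decomposition is:
Bags: B1 = {1, 6, 9}  B2 = {1, 9, 10}  B3 = {5, 6, 9}  B4 = {8, 9, 10}  B5 = {3, 6, 9}  B6 = {3, 6, 7}  B7 = {2, 9, 10}  B8 = {3, 4, 7}
Tree: B1–B2, B1–B3, B2–B4, B1–B5, B5–B6, B4–B7, B6–B8
Each bag holds 3 vertices, so the decomposition has width 2, which upper-bounds the treewidth. On the other hand G contains the 3-clique {8, 9, 10}. A clique must lie in a single bag of any decomposition, so no decomposition can have width below 2. Therefore the treewidth is 2.

2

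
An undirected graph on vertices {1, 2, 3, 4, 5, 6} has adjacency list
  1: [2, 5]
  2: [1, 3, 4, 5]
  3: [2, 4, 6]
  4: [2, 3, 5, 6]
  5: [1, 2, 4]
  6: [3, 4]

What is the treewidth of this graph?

2

A width-2 tree decomposition is:
Bags: B1 = {2, 3, 4}  B2 = {2, 4, 5}  B3 = {1, 2, 5}  B4 = {3, 4, 6}
Tree: B1–B2, B2–B3, B1–B4
Each bag holds 3 vertices, so the decomposition has width 2, which upper-bounds the treewidth. On the other hand G contains the 3-clique {1, 2, 5}. A clique must lie in a single bag of any decomposition, so no decomposition can have width below 2. Hence tw(G) = 2 exactly.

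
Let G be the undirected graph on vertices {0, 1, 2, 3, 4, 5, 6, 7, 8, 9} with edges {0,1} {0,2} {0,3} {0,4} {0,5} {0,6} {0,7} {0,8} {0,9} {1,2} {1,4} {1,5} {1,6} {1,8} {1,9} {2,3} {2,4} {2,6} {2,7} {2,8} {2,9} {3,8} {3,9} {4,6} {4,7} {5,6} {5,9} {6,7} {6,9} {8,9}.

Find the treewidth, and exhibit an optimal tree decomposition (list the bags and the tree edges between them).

The largest bag has 5 vertices, giving width 4; this decomposition certifies tw(G) ≤ 4. On the other hand G contains the 5-clique {0, 1, 2, 8, 9}. A clique must lie in a single bag of any decomposition, so no decomposition can have width below 4. Therefore the treewidth is 4.

Treewidth 4.
One such decomposition:
Bags: B1 = {0, 1, 2, 6, 9}  B2 = {0, 1, 2, 4, 6}  B3 = {0, 1, 5, 6, 9}  B4 = {0, 1, 2, 8, 9}  B5 = {0, 2, 4, 6, 7}  B6 = {0, 2, 3, 8, 9}
Tree: B1–B2, B1–B3, B1–B4, B2–B5, B4–B6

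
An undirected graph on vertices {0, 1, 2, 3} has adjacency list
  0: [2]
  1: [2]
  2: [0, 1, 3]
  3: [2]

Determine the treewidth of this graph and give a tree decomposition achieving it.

Treewidth 1.
One such decomposition:
Bags: B1 = {0, 2}  B2 = {2, 3}  B3 = {1, 2}
Tree: B1–B2, B1–B3

The largest bag has 2 vertices, giving width 1; this decomposition certifies tw(G) ≤ 1. G has an edge, so its treewidth is at least 1. Therefore the treewidth is 1.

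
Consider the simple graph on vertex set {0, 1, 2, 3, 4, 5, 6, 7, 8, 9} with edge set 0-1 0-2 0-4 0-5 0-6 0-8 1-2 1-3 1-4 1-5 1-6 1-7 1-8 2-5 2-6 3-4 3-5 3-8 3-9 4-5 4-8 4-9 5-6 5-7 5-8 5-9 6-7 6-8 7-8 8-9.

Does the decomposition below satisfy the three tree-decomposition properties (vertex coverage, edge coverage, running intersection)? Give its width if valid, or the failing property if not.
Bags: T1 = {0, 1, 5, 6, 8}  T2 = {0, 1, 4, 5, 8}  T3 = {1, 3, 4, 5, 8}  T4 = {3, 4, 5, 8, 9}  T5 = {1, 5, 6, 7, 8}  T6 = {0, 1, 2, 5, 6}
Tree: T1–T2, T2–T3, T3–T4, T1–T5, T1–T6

Vertex coverage: the bags together contain {0, 1, 2, 3, 4, 5, 6, 7, 8, 9}, the full vertex set. Edge coverage: each edge of G has both endpoints in at least one bag. Running intersection: for every vertex, the bags containing it form a connected subtree. All three properties hold, so this is a valid tree decomposition of width max|bag| − 1 = 4, and hence tw(G) ≤ 4.

Yes; width 4.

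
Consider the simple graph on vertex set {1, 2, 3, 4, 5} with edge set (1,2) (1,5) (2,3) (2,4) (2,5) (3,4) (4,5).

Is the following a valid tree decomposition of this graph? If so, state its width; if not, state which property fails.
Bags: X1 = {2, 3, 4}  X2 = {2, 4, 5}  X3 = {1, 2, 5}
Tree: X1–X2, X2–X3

Checking the three conditions: (i) the bags cover all of {1, 2, 3, 4, 5}; (ii) for each edge, some bag contains both endpoints; (iii) the bags containing any fixed vertex form a subtree. All hold, so the decomposition is valid with width 3 − 1 = 2.

Yes; width 2.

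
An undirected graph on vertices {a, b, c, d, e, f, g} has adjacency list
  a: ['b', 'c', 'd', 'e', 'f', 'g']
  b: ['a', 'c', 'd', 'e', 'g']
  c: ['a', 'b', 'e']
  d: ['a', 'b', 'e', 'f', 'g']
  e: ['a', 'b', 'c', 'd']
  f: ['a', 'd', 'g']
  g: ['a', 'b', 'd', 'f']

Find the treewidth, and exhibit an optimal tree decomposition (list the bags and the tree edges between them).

The largest bag has 4 vertices, giving width 3; this decomposition certifies tw(G) ≤ 3. On the other hand G contains the 4-clique {a, d, f, g}. A clique must lie in a single bag of any decomposition, so no decomposition can have width below 3. Hence tw(G) = 3 exactly.

Treewidth 3.
One such decomposition:
Bags: B1 = {a, b, c, e}  B2 = {a, b, d, e}  B3 = {a, b, d, g}  B4 = {a, d, f, g}
Tree: B1–B2, B2–B3, B3–B4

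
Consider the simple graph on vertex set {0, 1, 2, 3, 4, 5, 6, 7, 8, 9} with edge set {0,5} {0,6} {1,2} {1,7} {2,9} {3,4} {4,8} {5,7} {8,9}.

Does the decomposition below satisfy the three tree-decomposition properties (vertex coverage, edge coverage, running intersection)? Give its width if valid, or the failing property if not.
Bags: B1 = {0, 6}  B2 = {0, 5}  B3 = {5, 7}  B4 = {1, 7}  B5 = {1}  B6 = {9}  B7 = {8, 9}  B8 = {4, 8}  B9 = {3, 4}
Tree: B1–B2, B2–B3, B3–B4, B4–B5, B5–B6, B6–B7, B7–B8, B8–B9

No — vertex 2 appears in no bag.

A tree decomposition must satisfy three properties: every vertex lies in some bag; for every edge, both endpoints lie together in some bag; and for every vertex, the bags containing it form a connected subtree. Here vertex 2 appears in no bag, so the decomposition is invalid.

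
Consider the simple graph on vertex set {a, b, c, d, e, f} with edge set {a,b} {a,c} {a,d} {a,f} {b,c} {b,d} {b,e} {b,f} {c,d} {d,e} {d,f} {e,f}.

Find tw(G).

3

A width-3 tree decomposition is:
Bags: B1 = {a, b, d, f}  B2 = {b, d, e, f}  B3 = {a, b, c, d}
Tree: B1–B2, B1–B3
Each bag holds 4 vertices, so the decomposition has width 3, which upper-bounds the treewidth. On the other hand G contains the 4-clique {b, d, e, f}. A clique must lie in a single bag of any decomposition, so no decomposition can have width below 3. The upper and lower bounds meet at 3, so that is the treewidth.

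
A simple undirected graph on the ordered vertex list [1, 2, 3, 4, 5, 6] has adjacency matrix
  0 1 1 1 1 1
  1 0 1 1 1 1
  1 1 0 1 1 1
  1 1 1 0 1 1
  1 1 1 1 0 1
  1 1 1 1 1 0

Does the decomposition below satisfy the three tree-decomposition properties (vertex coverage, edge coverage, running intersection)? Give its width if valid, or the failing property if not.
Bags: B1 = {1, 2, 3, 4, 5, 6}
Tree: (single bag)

Checking the three conditions: (i) the bags cover all of {1, 2, 3, 4, 5, 6}; (ii) for each edge, some bag contains both endpoints; (iii) the bags containing any fixed vertex form a subtree. All hold, so the decomposition is valid with width 6 − 1 = 5.

Yes; width 5.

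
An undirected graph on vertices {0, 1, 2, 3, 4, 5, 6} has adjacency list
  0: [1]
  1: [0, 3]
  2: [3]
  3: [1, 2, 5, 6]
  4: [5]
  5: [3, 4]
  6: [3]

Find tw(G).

1

A width-1 tree decomposition is:
Bags: B1 = {1, 3}  B2 = {3, 6}  B3 = {2, 3}  B4 = {0, 1}  B5 = {3, 5}  B6 = {4, 5}
Tree: B1–B2, B1–B3, B1–B4, B3–B5, B5–B6
Every bag has size at most 2, so the width is 2 − 1 = 1 and tw(G) ≤ 1. G has an edge, so its treewidth is at least 1. Combining the bounds, tw(G) = 1.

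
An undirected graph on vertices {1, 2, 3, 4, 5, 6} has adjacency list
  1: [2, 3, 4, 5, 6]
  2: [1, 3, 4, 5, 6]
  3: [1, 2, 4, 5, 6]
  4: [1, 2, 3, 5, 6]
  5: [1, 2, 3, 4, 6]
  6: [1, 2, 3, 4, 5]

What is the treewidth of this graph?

5

A width-5 tree decomposition is:
Bags: B1 = {1, 2, 3, 4, 5, 6}
Tree: (single bag)
A single bag containing all 6 vertices is trivially a valid decomposition of width 5. Conversely, {1, 2, 3, 4, 5, 6} is a clique of size 6, and the vertices of any clique must share a bag in every tree decomposition; so some bag has ≥ 6 vertices and tw(G) ≥ 5. The upper and lower bounds meet at 5, so that is the treewidth.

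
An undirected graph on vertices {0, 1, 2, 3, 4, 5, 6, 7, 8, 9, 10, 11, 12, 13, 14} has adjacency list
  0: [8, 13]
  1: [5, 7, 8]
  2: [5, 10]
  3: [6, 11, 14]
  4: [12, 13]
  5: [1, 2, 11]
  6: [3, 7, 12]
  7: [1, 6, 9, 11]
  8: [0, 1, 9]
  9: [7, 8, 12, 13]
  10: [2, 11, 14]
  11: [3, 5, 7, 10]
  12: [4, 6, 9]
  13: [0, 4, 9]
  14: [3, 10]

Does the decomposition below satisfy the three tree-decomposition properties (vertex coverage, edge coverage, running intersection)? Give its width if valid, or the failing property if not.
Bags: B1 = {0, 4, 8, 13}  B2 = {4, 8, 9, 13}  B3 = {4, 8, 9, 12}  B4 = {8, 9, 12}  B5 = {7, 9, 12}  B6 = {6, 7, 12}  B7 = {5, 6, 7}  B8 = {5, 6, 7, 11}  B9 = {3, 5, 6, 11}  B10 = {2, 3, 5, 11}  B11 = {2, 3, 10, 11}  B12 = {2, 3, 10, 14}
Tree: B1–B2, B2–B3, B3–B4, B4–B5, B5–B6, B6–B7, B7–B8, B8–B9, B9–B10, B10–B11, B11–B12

A tree decomposition must satisfy three properties: every vertex lies in some bag; for every edge, both endpoints lie together in some bag; and for every vertex, the bags containing it form a connected subtree. Here vertex 1 appears in no bag, so the decomposition is invalid.

No — vertex 1 appears in no bag.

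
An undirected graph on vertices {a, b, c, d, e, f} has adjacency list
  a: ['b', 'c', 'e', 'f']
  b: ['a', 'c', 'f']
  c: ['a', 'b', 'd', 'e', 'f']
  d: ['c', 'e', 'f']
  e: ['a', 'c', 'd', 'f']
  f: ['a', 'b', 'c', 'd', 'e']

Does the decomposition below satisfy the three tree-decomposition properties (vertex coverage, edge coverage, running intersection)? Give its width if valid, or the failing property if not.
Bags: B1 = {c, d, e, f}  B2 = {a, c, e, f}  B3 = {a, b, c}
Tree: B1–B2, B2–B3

No — edge (f,b) lies in no bag.

A tree decomposition must satisfy three properties: every vertex lies in some bag; for every edge, both endpoints lie together in some bag; and for every vertex, the bags containing it form a connected subtree. Here edge (f,b) lies in no bag, so the decomposition is invalid.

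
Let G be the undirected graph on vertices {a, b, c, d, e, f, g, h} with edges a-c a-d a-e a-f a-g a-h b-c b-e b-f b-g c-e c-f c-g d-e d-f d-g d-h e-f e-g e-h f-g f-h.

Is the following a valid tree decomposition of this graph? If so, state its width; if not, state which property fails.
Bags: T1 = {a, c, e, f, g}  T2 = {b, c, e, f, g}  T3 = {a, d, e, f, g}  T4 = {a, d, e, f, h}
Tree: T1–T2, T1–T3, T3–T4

Yes; width 4.

Every vertex of G appears in some bag (union = {a, b, c, d, e, f, g, h}); every edge is covered by a bag; and for each vertex v the set of bags containing v is connected in the bag tree. The decomposition is therefore valid. The largest bag has 5 vertices, so the width is 4.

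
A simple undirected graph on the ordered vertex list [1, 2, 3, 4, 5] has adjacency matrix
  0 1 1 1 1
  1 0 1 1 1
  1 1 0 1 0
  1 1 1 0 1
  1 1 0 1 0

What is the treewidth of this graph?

3

A width-3 tree decomposition is:
Bags: B1 = {1, 2, 4, 5}  B2 = {1, 2, 3, 4}
Tree: B1–B2
Each bag holds 4 vertices, so the decomposition has width 3, which upper-bounds the treewidth. Conversely, {1, 2, 3, 4} is a clique of size 4, and the vertices of any clique must share a bag in every tree decomposition; so some bag has ≥ 4 vertices and tw(G) ≥ 3. The upper and lower bounds meet at 3, so that is the treewidth.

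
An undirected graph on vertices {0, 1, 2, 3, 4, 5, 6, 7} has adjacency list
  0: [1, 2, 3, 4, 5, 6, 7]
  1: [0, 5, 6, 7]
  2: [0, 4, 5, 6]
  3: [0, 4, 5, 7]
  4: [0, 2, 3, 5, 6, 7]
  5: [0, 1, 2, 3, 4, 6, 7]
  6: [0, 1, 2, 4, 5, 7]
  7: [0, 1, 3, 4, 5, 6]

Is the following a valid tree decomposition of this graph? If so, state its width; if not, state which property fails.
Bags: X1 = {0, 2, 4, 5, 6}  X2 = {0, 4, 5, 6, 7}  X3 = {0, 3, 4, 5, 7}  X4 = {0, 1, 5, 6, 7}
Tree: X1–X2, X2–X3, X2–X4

Vertex coverage: the bags together contain {0, 1, 2, 3, 4, 5, 6, 7}, the full vertex set. Edge coverage: each edge of G has both endpoints in at least one bag. Running intersection: for every vertex, the bags containing it form a connected subtree. All three properties hold, so this is a valid tree decomposition of width max|bag| − 1 = 4, and hence tw(G) ≤ 4.

Yes; width 4.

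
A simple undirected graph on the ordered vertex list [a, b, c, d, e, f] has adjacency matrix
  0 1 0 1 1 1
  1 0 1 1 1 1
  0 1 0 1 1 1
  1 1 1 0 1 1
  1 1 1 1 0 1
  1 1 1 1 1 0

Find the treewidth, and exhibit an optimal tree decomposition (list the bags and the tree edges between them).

Treewidth 4.
Bags: B1 = {b, c, d, e, f}  B2 = {a, b, d, e, f}
Tree: B1–B2

Every bag has size at most 5, so the width is 5 − 1 = 4 and tw(G) ≤ 4. On the other hand G contains the 5-clique {b, c, d, e, f}. A clique must lie in a single bag of any decomposition, so no decomposition can have width below 4. Hence tw(G) = 4 exactly.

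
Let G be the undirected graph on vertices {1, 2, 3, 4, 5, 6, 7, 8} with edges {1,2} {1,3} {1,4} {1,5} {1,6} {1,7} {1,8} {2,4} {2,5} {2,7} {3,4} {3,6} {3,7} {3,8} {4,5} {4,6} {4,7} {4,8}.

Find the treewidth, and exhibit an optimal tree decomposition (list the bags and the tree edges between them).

Each bag holds 4 vertices, so the decomposition has width 3, which upper-bounds the treewidth. On the other hand G contains the 4-clique {1, 2, 4, 5}. A clique must lie in a single bag of any decomposition, so no decomposition can have width below 3. Hence tw(G) = 3 exactly.

Treewidth 3.
One optimal decomposition is:
Bags: B1 = {1, 3, 4, 8}  B2 = {1, 3, 4, 7}  B3 = {1, 2, 4, 7}  B4 = {1, 2, 4, 5}  B5 = {1, 3, 4, 6}
Tree: B1–B2, B2–B3, B3–B4, B2–B5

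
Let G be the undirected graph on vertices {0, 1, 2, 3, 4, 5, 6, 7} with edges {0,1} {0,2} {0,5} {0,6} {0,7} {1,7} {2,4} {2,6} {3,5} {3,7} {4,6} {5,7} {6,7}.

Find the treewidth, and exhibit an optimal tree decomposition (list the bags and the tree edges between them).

Each bag holds 3 vertices, so the decomposition has width 2, which upper-bounds the treewidth. On the other hand G contains the 3-clique {0, 2, 6}. A clique must lie in a single bag of any decomposition, so no decomposition can have width below 2. Therefore the treewidth is 2.

Treewidth 2.
One such decomposition:
Bags: B1 = {0, 6, 7}  B2 = {0, 5, 7}  B3 = {3, 5, 7}  B4 = {0, 2, 6}  B5 = {0, 1, 7}  B6 = {2, 4, 6}
Tree: B1–B2, B2–B3, B1–B4, B2–B5, B4–B6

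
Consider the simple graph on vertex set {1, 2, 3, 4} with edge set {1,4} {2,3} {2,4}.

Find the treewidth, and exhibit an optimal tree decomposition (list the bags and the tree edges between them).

The largest bag has 2 vertices, giving width 1; this decomposition certifies tw(G) ≤ 1. Since G has at least one edge (e.g. 3–2), it is not an edgeless graph, so tw(G) ≥ 1. Therefore the treewidth is 1.

Treewidth 1.
Bags: B1 = {2, 3}  B2 = {2, 4}  B3 = {1, 4}
Tree: B1–B2, B2–B3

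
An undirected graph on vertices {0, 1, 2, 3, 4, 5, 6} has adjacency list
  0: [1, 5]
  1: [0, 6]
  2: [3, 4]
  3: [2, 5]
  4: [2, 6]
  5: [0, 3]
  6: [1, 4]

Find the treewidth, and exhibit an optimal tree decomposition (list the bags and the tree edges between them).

Every bag has size at most 3, so the width is 3 − 1 = 2 and tw(G) ≤ 2. The edges 6–4–2–3–5–0–1–6 form a cycle, so G is not a tree and its treewidth is at least 2. Therefore the treewidth is 2.

Treewidth 2.
Bags: B1 = {2, 4, 6}  B2 = {2, 3, 6}  B3 = {3, 5, 6}  B4 = {0, 5, 6}  B5 = {0, 1, 6}
Tree: B1–B2, B2–B3, B3–B4, B4–B5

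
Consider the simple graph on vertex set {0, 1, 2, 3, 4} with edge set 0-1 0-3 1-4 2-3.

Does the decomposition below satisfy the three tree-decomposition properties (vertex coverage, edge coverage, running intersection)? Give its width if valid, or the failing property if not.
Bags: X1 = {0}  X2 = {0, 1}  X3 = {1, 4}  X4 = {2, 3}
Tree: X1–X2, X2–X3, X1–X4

A tree decomposition must satisfy three properties: every vertex lies in some bag; for every edge, both endpoints lie together in some bag; and for every vertex, the bags containing it form a connected subtree. Here edge (3,0) lies in no bag, so the decomposition is invalid.

No — edge (3,0) lies in no bag.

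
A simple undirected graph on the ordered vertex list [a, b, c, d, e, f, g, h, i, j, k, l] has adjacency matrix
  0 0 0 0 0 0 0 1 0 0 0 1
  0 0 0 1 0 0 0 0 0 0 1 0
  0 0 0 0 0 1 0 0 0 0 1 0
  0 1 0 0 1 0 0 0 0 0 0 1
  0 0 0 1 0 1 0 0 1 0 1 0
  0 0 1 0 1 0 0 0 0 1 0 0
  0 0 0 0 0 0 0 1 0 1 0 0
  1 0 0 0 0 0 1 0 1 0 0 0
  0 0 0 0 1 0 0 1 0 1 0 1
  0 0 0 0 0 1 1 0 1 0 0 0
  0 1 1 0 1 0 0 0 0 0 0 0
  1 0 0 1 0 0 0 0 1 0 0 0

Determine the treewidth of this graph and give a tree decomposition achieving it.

Each bag holds 4 vertices, so the decomposition has width 3, which upper-bounds the treewidth. For the lower bound: the 4 vertex sets {b,c,k}, {f}, {e}, {d,i,j,l} are disjoint, each induces a connected subgraph, and every pair is joined by at least one edge of G. Contracting each set to a single vertex therefore yields K_{4} as a minor, and since treewidth is minor-monotone, tw(G) ≥ tw(K_{4}) = 3. Combining the bounds, tw(G) = 3.

Treewidth 3.
One such decomposition:
Bags: B1 = {b, c, f, k}  B2 = {b, e, f, k}  B3 = {b, d, e, f}  B4 = {d, e, f, j}  B5 = {d, e, i, j}  B6 = {d, i, j, l}  B7 = {g, i, j, l}  B8 = {g, h, i, l}  B9 = {a, g, h, l}
Tree: B1–B2, B2–B3, B3–B4, B4–B5, B5–B6, B6–B7, B7–B8, B8–B9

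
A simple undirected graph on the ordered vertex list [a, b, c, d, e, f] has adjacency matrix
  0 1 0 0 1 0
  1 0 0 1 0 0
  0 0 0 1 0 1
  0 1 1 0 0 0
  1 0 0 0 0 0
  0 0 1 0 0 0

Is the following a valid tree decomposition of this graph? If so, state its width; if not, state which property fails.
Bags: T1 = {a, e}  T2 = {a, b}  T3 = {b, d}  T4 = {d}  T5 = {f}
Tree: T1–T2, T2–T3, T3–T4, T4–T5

A tree decomposition must satisfy three properties: every vertex lies in some bag; for every edge, both endpoints lie together in some bag; and for every vertex, the bags containing it form a connected subtree. Here vertex c appears in no bag, so the decomposition is invalid.

No — vertex c appears in no bag.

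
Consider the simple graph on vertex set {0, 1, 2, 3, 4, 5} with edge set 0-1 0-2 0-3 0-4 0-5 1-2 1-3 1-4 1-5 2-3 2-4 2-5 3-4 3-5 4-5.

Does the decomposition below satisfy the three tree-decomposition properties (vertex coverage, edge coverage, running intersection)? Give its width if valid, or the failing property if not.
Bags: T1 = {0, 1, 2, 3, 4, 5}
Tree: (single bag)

Yes; width 5.

Checking the three conditions: (i) the bags cover all of {0, 1, 2, 3, 4, 5}; (ii) for each edge, some bag contains both endpoints; (iii) the bags containing any fixed vertex form a subtree. All hold, so the decomposition is valid with width 6 − 1 = 5.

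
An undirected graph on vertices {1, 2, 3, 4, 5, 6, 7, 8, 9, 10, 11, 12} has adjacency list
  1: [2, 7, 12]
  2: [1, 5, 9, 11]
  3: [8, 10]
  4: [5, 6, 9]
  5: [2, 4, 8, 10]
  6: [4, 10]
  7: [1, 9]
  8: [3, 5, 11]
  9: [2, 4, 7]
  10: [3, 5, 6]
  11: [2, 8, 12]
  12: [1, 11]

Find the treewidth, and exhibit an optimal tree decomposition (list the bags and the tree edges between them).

Treewidth 3.
Bags: B1 = {3, 6, 8, 10}  B2 = {5, 6, 8, 10}  B3 = {4, 5, 6, 8}  B4 = {4, 5, 8, 11}  B5 = {2, 4, 5, 11}  B6 = {2, 4, 9, 11}  B7 = {2, 9, 11, 12}  B8 = {1, 2, 9, 12}  B9 = {1, 7, 9, 12}
Tree: B1–B2, B2–B3, B3–B4, B4–B5, B5–B6, B6–B7, B7–B8, B8–B9

The largest bag has 4 vertices, giving width 3; this decomposition certifies tw(G) ≤ 3. For the lower bound: the 4 vertex sets {3,6,10}, {8}, {5}, {2,4,9,11} are disjoint, each induces a connected subgraph, and every pair is joined by at least one edge of G. Contracting each set to a single vertex therefore yields K_{4} as a minor, and since treewidth is minor-monotone, tw(G) ≥ tw(K_{4}) = 3. Therefore the treewidth is 3.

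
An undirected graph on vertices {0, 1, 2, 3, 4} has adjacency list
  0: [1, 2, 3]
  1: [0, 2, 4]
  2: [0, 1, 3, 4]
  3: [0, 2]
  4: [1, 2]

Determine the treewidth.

2

A width-2 tree decomposition is:
Bags: B1 = {0, 2, 3}  B2 = {0, 1, 2}  B3 = {1, 2, 4}
Tree: B1–B2, B2–B3
The largest bag has 3 vertices, giving width 2; this decomposition certifies tw(G) ≤ 2. On the other hand G contains the 3-clique {0, 1, 2}. A clique must lie in a single bag of any decomposition, so no decomposition can have width below 2. Therefore the treewidth is 2.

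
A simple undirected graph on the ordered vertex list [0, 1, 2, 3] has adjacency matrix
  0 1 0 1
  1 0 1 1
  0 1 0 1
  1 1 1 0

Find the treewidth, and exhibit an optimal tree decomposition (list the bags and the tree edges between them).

The largest bag has 3 vertices, giving width 2; this decomposition certifies tw(G) ≤ 2. Conversely, {0, 1, 3} is a clique of size 3, and the vertices of any clique must share a bag in every tree decomposition; so some bag has ≥ 3 vertices and tw(G) ≥ 2. Combining the bounds, tw(G) = 2.

Treewidth 2.
One optimal decomposition is:
Bags: B1 = {0, 1, 3}  B2 = {1, 2, 3}
Tree: B1–B2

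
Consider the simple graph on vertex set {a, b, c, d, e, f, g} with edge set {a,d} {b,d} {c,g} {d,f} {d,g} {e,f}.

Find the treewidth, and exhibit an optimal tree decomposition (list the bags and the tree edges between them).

Treewidth 1.
One such decomposition:
Bags: B1 = {d, f}  B2 = {e, f}  B3 = {d, g}  B4 = {c, g}  B5 = {a, d}  B6 = {b, d}
Tree: B1–B2, B1–B3, B3–B4, B1–B5, B5–B6

Each bag holds 2 vertices, so the decomposition has width 1, which upper-bounds the treewidth. Since G has at least one edge (e.g. d–f), it is not an edgeless graph, so tw(G) ≥ 1. The upper and lower bounds meet at 1, so that is the treewidth.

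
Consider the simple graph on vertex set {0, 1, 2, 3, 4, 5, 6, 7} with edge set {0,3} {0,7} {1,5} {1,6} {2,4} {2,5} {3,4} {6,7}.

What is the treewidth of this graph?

A width-2 tree decomposition is:
Bags: B1 = {1, 2, 5}  B2 = {1, 2, 6}  B3 = {2, 6, 7}  B4 = {0, 2, 7}  B5 = {0, 2, 3}  B6 = {2, 3, 4}
Tree: B1–B2, B2–B3, B3–B4, B4–B5, B5–B6
Each bag holds 3 vertices, so the decomposition has width 2, which upper-bounds the treewidth. The edges 2–5–1–6–7–0–3–4–2 form a cycle, so G is not a tree and its treewidth is at least 2. Hence tw(G) = 2 exactly.

2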